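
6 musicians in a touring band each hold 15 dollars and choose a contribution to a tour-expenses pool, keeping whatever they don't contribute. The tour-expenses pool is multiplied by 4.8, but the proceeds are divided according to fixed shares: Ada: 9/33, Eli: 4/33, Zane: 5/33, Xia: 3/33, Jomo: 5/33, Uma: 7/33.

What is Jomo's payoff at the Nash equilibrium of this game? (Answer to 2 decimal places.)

36.82 dollars

Player j's private return per contributed unit is 4.8 × (j's share). Contributing is weakly dominant for j when that share is at least 1/4.8 = 0.2083, and contributing 0 is dominant otherwise.
Ada and Uma clear that bar, contributing 15 each; the remaining 4 contribute 0. Total contributed: 30.
Jomo keeps 15 and receives 4.8 × 30 × 5/33 = 21.82 from the tour-expenses pool, for a payoff of 36.82.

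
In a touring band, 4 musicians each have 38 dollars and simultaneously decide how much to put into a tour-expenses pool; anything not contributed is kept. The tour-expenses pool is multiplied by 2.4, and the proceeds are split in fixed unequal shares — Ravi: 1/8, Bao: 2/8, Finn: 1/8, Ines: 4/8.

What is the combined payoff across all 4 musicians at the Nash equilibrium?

Player j's private return per contributed unit is 2.4 × (j's share). Contributing is weakly dominant for j when that share is at least 1/2.4 = 0.4167, and contributing 0 is dominant otherwise.
Ines alone (share 4/8) is above the threshold, contributing 38; the remaining 3 contribute 0. Total contributed: 38.
The tour-expenses pool pays out 2.4 × 38 = 91.20 in total (split across the unequal shares, but the aggregate is all that matters for the group sum).
The 3 free-riders keep 38 each, adding 114. Group total = 114 + 91.20 = 205.20.

205.20 dollars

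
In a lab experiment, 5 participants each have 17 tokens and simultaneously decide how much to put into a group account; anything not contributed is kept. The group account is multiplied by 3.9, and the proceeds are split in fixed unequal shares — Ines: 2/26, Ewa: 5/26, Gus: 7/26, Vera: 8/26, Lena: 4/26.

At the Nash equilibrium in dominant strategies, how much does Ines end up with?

For player j, contributing a unit is worthwhile iff 3.9 × (j's share) ≥ 1, i.e. iff j's share is at least 0.2564.
Gus and Vera clear that bar, contributing 17 each; the remaining 3 contribute 0. Total contributed: 34.
Ines keeps 17 and receives 3.9 × 34 × 2/26 = 10.20 from the group account, for a payoff of 27.20.

27.20 tokens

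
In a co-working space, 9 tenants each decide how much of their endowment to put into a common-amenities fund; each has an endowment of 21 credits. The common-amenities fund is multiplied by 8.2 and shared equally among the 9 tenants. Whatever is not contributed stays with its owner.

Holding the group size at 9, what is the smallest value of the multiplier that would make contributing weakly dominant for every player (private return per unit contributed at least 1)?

A contributed unit returns (multiplier)/9 to its contributor.
This reaches 1 exactly when the multiplier is 9.

9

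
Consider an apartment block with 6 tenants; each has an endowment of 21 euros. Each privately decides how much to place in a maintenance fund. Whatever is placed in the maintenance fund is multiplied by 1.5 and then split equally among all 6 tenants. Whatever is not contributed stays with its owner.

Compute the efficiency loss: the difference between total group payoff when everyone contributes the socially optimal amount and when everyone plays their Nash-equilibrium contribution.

63.00 euros

Each contributed unit returns 1.5/6 = 0.2500 to its contributor — below 1 — so contributing 0 is dominant for every player. At the Nash equilibrium everyone keeps their 21, and the group total is 6 × 21 = 126.
Each contributed unit returns 1.500 to the group as a whole (0.2500 to each of 6 players), which exceeds 1, so the social optimum is full contribution: group total = 1.500 × 126 = 189.00.
Efficiency loss = 189.00 − 126 = 63.00.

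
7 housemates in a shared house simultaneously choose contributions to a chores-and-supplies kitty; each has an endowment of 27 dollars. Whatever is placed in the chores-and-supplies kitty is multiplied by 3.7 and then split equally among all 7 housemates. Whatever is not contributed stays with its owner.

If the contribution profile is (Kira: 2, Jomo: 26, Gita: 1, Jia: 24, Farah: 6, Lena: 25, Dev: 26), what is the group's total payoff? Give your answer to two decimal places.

Total contributed: 2 + 26 + 1 + 24 + 6 + 25 + 26 = 110; total kept: 7 × 27 − 110 = 79.
The chores-and-supplies kitty pays out 3.7 × 110 = 407.00 in aggregate.
Group total = 79 + 407.00 = 486.00.

486.00 dollars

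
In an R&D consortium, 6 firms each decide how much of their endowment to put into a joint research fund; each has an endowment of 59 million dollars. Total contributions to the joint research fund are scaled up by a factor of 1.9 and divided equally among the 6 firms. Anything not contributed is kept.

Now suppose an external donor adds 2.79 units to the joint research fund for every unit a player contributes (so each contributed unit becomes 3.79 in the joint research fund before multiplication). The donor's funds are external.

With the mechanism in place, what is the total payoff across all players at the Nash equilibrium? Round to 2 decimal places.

Under the mechanism each unit contributed yields 1.9 × 3.79 / 6 = 1.2002 back to its contributor per unit of net cost, which exceeds 1, making full contribution the dominant choice for everyone.
So the Nash equilibrium is full contribution by all 6; the group earns 1.9 × 3.79 × 354 = 2549.15.

2549.15 million dollars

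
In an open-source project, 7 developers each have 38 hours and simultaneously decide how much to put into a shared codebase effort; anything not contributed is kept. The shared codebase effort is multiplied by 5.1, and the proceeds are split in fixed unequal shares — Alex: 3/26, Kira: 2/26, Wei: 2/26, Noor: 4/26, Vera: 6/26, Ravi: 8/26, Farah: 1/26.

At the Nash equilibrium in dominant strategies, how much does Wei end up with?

Each unit j contributes comes back to j as 5.1 × (j's share), so j prefers to contribute only if that share exceeds 1/5.1 = 0.1961; otherwise keeping the unit dominates.
The shares above 0.1961 belong to Vera and Ravi, contributing 38 each; the remaining 5 contribute 0. Total contributed: 76.
Wei keeps 38 and receives 5.1 × 76 × 2/26 = 29.82 from the shared codebase effort, for a payoff of 67.82.

67.82 hours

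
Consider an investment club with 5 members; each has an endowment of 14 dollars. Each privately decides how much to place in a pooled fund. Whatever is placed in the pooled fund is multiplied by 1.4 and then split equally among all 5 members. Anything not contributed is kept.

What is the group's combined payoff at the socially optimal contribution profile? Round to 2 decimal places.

98.00 dollars

Each contributed unit returns 1.400 to the group as a whole (0.2800 to each of 5 players), which exceeds 1, so the social optimum is full contribution: group total = 1.400 × 70 = 98.00.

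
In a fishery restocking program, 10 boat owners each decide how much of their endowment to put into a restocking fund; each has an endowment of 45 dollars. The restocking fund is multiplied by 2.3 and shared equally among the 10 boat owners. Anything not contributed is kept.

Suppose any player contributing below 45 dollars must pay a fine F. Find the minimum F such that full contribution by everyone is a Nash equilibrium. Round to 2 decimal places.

34.65 dollars

Given the others contribute fully, the best deviation is to contribute 0 (any partial contribution still incurs the fine and gives up units whose private return 0.2300 is below 1).
Deviating from 45 to 0 saves 45 dollars but forfeits the deviator's share of the drop in the restocking fund: 2.3/10 × 45 = 10.35.
So the deviation gain is 45 − 10.35 = 34.65, and the fine must be at least 34.65 dollars to wipe it out.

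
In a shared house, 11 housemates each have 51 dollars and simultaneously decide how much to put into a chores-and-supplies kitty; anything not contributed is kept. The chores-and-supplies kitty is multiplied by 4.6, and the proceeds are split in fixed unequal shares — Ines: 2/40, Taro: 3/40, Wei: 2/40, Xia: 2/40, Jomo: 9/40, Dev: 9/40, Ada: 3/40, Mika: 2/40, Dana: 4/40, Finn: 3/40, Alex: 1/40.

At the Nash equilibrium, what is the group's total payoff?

928.20 dollars

A player with share s gets back 4.6·s per unit contributed, so full contribution is dominant for anyone with s > 1/4.6 = 0.2174 and zero contribution is dominant for anyone below.
The shares above 0.2174 belong to Jomo and Dev, contributing 51 each; the remaining 9 contribute 0. Total contributed: 102.
The chores-and-supplies kitty pays out 4.6 × 102 = 469.20 in total (split across the unequal shares, but the aggregate is all that matters for the group sum).
The 9 free-riders keep 51 each, adding 459. Group total = 459 + 469.20 = 928.20.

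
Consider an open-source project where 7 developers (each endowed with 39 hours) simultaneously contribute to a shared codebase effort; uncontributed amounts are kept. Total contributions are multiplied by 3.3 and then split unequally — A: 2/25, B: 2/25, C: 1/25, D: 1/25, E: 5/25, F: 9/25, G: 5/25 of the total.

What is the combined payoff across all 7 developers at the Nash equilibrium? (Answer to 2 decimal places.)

362.70 hours

For player j, contributing a unit is worthwhile iff 3.3 × (j's share) ≥ 1, i.e. iff j's share is at least 0.3030.
The only share above 0.3030 is F's 9/25, contributing 39; the remaining 6 contribute 0. Total contributed: 39.
The shared codebase effort pays out 3.3 × 39 = 128.70 in total (split across the unequal shares, but the aggregate is all that matters for the group sum).
The 6 free-riders keep 39 each, adding 234. Group total = 234 + 128.70 = 362.70.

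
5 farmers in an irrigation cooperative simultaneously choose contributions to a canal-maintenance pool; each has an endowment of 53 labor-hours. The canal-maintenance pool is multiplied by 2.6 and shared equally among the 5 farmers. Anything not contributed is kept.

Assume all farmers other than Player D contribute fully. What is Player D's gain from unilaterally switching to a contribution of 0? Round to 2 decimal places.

25.44 labor-hours

Switching from a contribution of 53 to 0 lets Player D keep an extra 53 labor-hours, but lowers the canal-maintenance pool by 53, which costs Player D their own share of that drop: 2.6/5 × 53 = 27.56.
Net gain = 53 − 27.56 = 25.44. The private return per contributed unit (0.5200) is below 1, so free-riding is indeed the best response regardless of what the others do.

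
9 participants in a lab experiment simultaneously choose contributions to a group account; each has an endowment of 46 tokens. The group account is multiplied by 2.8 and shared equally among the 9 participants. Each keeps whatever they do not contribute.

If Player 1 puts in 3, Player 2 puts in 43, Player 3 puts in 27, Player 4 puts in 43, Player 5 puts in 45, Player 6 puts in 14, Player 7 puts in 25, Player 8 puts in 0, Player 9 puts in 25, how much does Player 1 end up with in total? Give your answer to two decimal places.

113.00 tokens

Total contributed: 3 + 43 + 27 + 43 + 45 + 14 + 25 + 0 + 25 = 225.
Each receives 2.8 × 225 / 9 = 70.00 from the group account.
Player 1 keeps 46 − 3 = 43, so Player 1's payoff is 43 + 70.00 = 113.00.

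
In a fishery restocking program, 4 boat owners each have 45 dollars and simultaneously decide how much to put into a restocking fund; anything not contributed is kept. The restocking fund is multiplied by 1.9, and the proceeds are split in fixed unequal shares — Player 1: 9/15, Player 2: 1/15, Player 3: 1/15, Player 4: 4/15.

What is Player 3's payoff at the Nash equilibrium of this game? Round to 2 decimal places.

Each unit j contributes comes back to j as 1.9 × (j's share), so j prefers to contribute only if that share exceeds 1/1.9 = 0.5263; otherwise keeping the unit dominates.
Player 1 alone (share 9/15) is above the threshold, contributing 45; the remaining 3 contribute 0. Total contributed: 45.
Player 3 keeps 45 and receives 1.9 × 45 × 1/15 = 5.70 from the restocking fund, for a payoff of 50.70.

50.70 dollars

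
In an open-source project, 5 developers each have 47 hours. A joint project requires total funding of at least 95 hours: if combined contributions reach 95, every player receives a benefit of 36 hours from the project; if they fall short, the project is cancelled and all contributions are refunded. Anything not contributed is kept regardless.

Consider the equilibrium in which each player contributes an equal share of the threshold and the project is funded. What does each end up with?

64 hours

Equal share of the threshold: 95/5 = 19.
At this profile no one gains by cutting their contribution: any cut drops the total below 95, the project is cancelled, contributions are refunded, and the deviator ends with 47, which is less than 47 − 19 + 36 = 64. Contributing more than 19 just wastes the excess. So contributing exactly 19 is a best response.
Each player's payoff: 47 − 19 + 36 = 64.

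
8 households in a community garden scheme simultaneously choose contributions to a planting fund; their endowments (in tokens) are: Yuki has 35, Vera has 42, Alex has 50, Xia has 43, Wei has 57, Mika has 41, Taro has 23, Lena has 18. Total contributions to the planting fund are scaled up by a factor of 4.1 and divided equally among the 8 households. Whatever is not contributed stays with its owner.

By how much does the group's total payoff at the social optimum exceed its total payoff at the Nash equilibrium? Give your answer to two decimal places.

The private return per contributed unit is 4.1/8 = 0.5125 < 1 for every player regardless of endowment, so the Nash equilibrium is zero contribution and the group total is Σ E_j = 35 + 42 + 50 + 43 + 57 + 41 + 23 + 18 = 309.
Each contributed unit returns 4.100 to the group, so the social optimum is full contribution by everyone: group total = 4.100 × 309 = 1266.90.
Efficiency loss = (4.100 − 1) × 309 = 957.90.

957.90 tokens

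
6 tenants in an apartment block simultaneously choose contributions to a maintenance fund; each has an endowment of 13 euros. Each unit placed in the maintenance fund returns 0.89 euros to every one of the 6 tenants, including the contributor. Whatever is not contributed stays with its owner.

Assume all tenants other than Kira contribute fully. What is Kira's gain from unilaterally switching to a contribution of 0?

1.43 euros

Switching from a contribution of 13 to 0 lets Kira keep an extra 13 euros, but lowers the maintenance fund by 13, which costs Kira their own share of that drop: 0.89 × 13 = 11.57.
Net gain = 13 − 11.57 = 1.43. The private return per contributed unit (0.89) is below 1, so free-riding is indeed the best response regardless of what the others do.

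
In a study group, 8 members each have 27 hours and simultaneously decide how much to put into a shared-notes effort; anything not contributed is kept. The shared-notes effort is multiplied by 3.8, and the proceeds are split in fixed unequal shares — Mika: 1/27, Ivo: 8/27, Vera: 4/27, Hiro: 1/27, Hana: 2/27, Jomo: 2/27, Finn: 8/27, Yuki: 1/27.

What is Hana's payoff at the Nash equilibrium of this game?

A player with share s gets back 3.8·s per unit contributed, so full contribution is dominant for anyone with s > 1/3.8 = 0.2632 and zero contribution is dominant for anyone below.
The shares above 0.2632 belong to Ivo and Finn, contributing 27 each; the remaining 6 contribute 0. Total contributed: 54.
Hana keeps 27 and receives 3.8 × 54 × 2/27 = 15.20 from the shared-notes effort, for a payoff of 42.20.

42.20 hours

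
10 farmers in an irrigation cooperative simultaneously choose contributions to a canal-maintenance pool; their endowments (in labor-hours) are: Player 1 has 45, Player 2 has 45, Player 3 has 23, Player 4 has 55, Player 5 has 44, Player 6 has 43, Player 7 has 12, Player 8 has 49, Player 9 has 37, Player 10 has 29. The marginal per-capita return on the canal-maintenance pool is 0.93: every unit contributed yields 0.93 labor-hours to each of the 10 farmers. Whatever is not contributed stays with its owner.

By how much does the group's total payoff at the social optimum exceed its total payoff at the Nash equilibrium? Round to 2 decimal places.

3170.60 labor-hours

The private return per contributed unit is 0.93 < 1 for everyone, so the Nash equilibrium is zero contribution and the group total is Σ E_j = 45 + 45 + 23 + 55 + 44 + 43 + 12 + 49 + 37 + 29 = 382.
Each contributed unit returns 9.300 to the group, so the social optimum is full contribution by everyone: group total = 9.300 × 382 = 3552.60.
Efficiency loss = (9.300 − 1) × 382 = 3170.60.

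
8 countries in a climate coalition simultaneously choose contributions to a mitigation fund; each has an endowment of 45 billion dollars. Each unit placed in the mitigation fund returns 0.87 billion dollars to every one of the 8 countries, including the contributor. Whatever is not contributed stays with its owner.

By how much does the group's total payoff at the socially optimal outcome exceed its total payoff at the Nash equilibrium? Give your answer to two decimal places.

2145.60 billion dollars

The private return per contributed unit is 0.87 < 1, so contributing 0 is dominant for every player. At the Nash equilibrium everyone keeps their 45, and the group total is 8 × 45 = 360.
Each contributed unit returns 6.960 to the group as a whole (0.87 to each of 8 players), which exceeds 1, so the social optimum is full contribution: group total = 6.960 × 360 = 2505.60.
Efficiency loss = 2505.60 − 360 = 2145.60.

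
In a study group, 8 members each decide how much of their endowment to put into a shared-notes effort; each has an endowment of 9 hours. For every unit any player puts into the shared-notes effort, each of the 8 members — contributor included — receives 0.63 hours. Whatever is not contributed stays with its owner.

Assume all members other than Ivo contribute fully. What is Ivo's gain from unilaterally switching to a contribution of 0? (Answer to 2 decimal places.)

Switching from a contribution of 9 to 0 lets Ivo keep an extra 9 hours, but lowers the shared-notes effort by 9, which costs Ivo their own share of that drop: 0.63 × 9 = 5.67.
Net gain = 9 − 5.67 = 3.33. The private return per contributed unit (0.63) is below 1, so free-riding is indeed the best response regardless of what the others do.

3.33 hours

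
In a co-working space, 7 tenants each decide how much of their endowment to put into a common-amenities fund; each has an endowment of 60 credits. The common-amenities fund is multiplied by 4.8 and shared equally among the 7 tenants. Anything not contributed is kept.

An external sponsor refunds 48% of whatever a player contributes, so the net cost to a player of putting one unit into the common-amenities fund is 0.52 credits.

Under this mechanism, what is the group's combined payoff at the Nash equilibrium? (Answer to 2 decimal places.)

2217.60 credits

Under the mechanism each unit contributed yields (4.8/7) / 0.52 = 1.3187 back to its contributor per unit of net cost, which exceeds 1, making full contribution the dominant choice for everyone.
So the Nash equilibrium is full contribution by all 7; the group earns 7 × (60 × 0.48 + 4.8 × 60) = 2217.60.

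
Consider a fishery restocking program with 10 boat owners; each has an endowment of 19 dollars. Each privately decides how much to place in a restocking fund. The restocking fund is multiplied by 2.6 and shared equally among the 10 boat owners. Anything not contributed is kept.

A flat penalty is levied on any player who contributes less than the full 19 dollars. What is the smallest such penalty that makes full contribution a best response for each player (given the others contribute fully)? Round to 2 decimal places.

Given the others contribute fully, the best deviation is to contribute 0 (any partial contribution still incurs the fine and gives up units whose private return 0.2600 is below 1).
Deviating from 19 to 0 saves 19 dollars but forfeits the deviator's share of the drop in the restocking fund: 2.6/10 × 19 = 4.94.
So the deviation gain is 19 − 4.94 = 14.06, and the fine must be at least 14.06 dollars to wipe it out.

14.06 dollars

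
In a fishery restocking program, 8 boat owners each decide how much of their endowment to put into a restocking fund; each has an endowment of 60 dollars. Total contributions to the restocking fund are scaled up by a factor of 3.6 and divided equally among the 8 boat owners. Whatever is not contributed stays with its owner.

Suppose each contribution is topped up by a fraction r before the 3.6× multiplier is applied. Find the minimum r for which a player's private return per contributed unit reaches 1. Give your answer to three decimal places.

1.222

With matching at rate r, one contributed unit becomes (1 + r) in the restocking fund and returns 3.6 × (1 + r) / 8 to the contributor.
Setting this equal to 1: 1 + r = 8/3.6 = 2.2222.
So the minimum matching rate is r = 2.2222 − 1 = 1.222.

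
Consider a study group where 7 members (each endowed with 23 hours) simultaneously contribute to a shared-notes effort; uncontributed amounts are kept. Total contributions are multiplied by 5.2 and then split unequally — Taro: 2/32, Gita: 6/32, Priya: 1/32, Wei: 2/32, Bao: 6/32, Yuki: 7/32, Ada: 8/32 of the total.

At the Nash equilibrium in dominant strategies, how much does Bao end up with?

For player j, contributing a unit is worthwhile iff 5.2 × (j's share) ≥ 1, i.e. iff j's share is at least 0.1923.
Yuki and Ada clear that bar, contributing 23 each; the remaining 5 contribute 0. Total contributed: 46.
Bao keeps 23 and receives 5.2 × 46 × 6/32 = 44.85 from the shared-notes effort, for a payoff of 67.85.

67.85 hours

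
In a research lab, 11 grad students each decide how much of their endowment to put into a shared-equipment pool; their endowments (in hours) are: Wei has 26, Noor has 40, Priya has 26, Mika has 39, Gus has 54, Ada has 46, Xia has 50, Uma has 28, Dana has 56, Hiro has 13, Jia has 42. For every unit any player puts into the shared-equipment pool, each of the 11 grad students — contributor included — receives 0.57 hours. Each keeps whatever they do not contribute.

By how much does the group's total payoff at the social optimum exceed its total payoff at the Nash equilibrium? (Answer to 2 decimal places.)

2213.40 hours

The private return per contributed unit is 0.57 < 1 for everyone, so the Nash equilibrium is zero contribution and the group total is Σ E_j = 26 + 40 + 26 + 39 + 54 + 46 + 50 + 28 + 56 + 13 + 42 = 420.
Each contributed unit returns 6.270 to the group, so the social optimum is full contribution by everyone: group total = 6.270 × 420 = 2633.40.
Efficiency loss = (6.270 − 1) × 420 = 2213.40.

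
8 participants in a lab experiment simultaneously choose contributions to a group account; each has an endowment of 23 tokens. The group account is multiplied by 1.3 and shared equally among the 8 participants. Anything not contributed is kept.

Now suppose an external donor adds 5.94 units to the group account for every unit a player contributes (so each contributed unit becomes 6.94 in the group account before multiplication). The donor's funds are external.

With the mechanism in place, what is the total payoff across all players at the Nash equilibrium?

With the mechanism, a contributed unit returns 1.3 × 6.94 / 8 = 1.1278 per unit of net cost to the contributor — now above 1 — so contributing fully is weakly dominant for every player.
So the Nash equilibrium is full contribution by all 8; the group earns 1.3 × 6.94 × 184 = 1660.05.

1660.05 tokens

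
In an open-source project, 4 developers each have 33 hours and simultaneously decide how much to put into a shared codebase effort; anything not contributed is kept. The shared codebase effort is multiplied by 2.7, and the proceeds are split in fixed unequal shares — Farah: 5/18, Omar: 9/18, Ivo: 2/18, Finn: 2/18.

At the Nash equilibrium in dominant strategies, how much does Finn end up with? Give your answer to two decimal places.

42.90 hours

Each unit j contributes comes back to j as 2.7 × (j's share), so j prefers to contribute only if that share exceeds 1/2.7 = 0.3704; otherwise keeping the unit dominates.
Only Omar (9/18) clears that bar, contributing 33; the remaining 3 contribute 0. Total contributed: 33.
Finn keeps 33 and receives 2.7 × 33 × 2/18 = 9.90 from the shared codebase effort, for a payoff of 42.90.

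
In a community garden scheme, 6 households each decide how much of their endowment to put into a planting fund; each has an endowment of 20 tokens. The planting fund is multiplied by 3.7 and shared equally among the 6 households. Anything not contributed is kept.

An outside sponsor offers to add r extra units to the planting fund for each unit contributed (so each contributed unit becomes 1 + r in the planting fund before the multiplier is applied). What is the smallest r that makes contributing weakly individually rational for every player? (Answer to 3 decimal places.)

With matching at rate r, one contributed unit becomes (1 + r) in the planting fund and returns 3.7 × (1 + r) / 6 to the contributor.
Setting this equal to 1: 1 + r = 6/3.7 = 1.6216.
So the minimum matching rate is r = 1.6216 − 1 = 0.622.

0.622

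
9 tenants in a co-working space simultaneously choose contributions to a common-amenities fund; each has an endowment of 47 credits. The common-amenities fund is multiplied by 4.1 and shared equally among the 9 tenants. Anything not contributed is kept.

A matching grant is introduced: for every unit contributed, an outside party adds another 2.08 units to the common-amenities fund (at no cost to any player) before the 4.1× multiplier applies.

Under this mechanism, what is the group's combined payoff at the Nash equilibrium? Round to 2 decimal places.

With the mechanism, a contributed unit returns 4.1 × 3.08 / 9 = 1.4031 per unit of net cost to the contributor — now above 1 — so contributing fully is weakly dominant for every player.
At the Nash equilibrium everyone contributes 47. Group total payoff = 4.1 × 3.08 × 423 = 5341.64.

5341.64 credits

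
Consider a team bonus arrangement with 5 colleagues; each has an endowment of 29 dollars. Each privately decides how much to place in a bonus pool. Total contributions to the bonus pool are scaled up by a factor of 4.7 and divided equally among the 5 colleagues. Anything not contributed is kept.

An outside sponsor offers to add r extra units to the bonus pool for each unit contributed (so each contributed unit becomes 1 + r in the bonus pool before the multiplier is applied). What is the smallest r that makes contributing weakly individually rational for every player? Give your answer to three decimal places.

0.064

With matching at rate r, one contributed unit becomes (1 + r) in the bonus pool and returns 4.7 × (1 + r) / 5 to the contributor.
Setting this equal to 1: 1 + r = 5/4.7 = 1.0638.
So the minimum matching rate is r = 1.0638 − 1 = 0.064.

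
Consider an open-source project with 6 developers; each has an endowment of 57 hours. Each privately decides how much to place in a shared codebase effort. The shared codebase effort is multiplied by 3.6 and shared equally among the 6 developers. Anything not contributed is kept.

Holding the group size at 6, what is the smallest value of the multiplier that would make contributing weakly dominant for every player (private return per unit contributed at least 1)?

A contributed unit returns (multiplier)/6 to its contributor.
This reaches 1 exactly when the multiplier is 6.

6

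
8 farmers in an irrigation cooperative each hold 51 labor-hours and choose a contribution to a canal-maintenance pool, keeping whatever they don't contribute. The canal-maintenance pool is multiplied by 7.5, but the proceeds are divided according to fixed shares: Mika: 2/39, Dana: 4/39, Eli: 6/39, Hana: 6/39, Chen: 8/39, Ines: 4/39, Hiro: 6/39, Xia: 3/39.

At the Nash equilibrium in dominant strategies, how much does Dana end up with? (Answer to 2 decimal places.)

Player j's private return per contributed unit is 7.5 × (j's share). Contributing is weakly dominant for j when that share is at least 1/7.5 = 0.1333, and contributing 0 is dominant otherwise.
The shares above 0.1333 belong to Eli, Hana, Chen and Hiro, contributing 51 each; the remaining 4 contribute 0. Total contributed: 204.
Dana keeps 51 and receives 7.5 × 204 × 4/39 = 156.92 from the canal-maintenance pool, for a payoff of 207.92.

207.92 labor-hours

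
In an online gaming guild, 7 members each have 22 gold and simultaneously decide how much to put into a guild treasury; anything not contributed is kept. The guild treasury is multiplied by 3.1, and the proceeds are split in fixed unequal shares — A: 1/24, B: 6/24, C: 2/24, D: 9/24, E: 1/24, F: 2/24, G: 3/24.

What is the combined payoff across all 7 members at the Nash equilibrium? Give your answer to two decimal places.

A player with share s gets back 3.1·s per unit contributed, so full contribution is dominant for anyone with s > 1/3.1 = 0.3226 and zero contribution is dominant for anyone below.
D alone (share 9/24) is above the threshold, contributing 22; the remaining 6 contribute 0. Total contributed: 22.
The guild treasury pays out 3.1 × 22 = 68.20 in total (split across the unequal shares, but the aggregate is all that matters for the group sum).
The 6 free-riders keep 22 each, adding 132. Group total = 132 + 68.20 = 200.20.

200.20 gold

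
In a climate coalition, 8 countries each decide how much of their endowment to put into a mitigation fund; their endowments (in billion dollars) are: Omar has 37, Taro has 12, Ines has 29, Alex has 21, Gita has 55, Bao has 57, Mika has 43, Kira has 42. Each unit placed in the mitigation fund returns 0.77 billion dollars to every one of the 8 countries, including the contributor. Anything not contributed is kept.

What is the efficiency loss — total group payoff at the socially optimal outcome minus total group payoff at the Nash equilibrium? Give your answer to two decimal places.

1527.36 billion dollars

The private return per contributed unit is 0.77 < 1 for everyone, so the Nash equilibrium is zero contribution and the group total is Σ E_j = 37 + 12 + 29 + 21 + 55 + 57 + 43 + 42 = 296.
Each contributed unit returns 6.160 to the group, so the social optimum is full contribution by everyone: group total = 6.160 × 296 = 1823.36.
Efficiency loss = (6.160 − 1) × 296 = 1527.36.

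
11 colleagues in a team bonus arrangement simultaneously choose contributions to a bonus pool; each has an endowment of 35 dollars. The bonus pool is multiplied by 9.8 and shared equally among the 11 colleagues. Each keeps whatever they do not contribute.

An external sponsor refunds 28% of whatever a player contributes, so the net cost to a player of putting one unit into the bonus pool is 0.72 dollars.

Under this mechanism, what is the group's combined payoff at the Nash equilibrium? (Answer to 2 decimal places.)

The effective private return per unit is now (9.8/11) / 0.72 = 1.2374 > 1, so every player's dominant strategy flips to full contribution.
At the Nash equilibrium everyone contributes 35. Group total payoff = 11 × (35 × 0.28 + 9.8 × 35) = 3880.80.

3880.80 dollars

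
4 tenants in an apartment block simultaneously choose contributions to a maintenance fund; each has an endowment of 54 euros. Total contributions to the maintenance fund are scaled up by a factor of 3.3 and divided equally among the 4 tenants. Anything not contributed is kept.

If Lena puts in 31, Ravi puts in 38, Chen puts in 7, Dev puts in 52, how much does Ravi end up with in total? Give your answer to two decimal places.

121.60 euros

Total contributed: 31 + 38 + 7 + 52 = 128.
Each receives 3.3 × 128 / 4 = 105.60 from the maintenance fund.
Ravi keeps 54 − 38 = 16, so Ravi's payoff is 16 + 105.60 = 121.60.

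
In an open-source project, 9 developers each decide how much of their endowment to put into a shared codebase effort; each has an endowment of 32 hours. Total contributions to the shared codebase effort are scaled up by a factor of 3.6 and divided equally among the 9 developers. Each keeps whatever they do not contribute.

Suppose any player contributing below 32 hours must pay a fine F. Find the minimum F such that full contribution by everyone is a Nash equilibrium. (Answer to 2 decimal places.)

Given the others contribute fully, the best deviation is to contribute 0 (any partial contribution still incurs the fine and gives up units whose private return 0.4000 is below 1).
Deviating from 32 to 0 saves 32 hours but forfeits the deviator's share of the drop in the shared codebase effort: 3.6/9 × 32 = 12.80.
So the deviation gain is 32 − 12.80 = 19.20, and the fine must be at least 19.20 hours to wipe it out.

19.20 hours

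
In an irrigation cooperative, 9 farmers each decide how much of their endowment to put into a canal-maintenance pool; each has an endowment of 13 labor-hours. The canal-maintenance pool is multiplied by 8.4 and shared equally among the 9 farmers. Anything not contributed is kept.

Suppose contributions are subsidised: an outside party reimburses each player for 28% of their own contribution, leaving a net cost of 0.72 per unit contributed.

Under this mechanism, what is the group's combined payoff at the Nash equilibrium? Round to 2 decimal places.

1015.56 labor-hours

The effective private return per unit is now (8.4/9) / 0.72 = 1.2963 > 1, so every player's dominant strategy flips to full contribution.
So the Nash equilibrium is full contribution by all 9; the group earns 9 × (13 × 0.28 + 8.4 × 13) = 1015.56.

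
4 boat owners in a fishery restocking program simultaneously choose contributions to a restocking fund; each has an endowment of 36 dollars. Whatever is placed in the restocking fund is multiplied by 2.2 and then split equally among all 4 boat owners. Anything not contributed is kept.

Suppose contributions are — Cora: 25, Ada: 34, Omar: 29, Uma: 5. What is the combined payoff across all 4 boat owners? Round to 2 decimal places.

Total contributed: 25 + 34 + 29 + 5 = 93; total kept: 4 × 36 − 93 = 51.
The restocking fund pays out 2.2 × 93 = 204.60 in aggregate.
Group total = 51 + 204.60 = 255.60.

255.60 dollars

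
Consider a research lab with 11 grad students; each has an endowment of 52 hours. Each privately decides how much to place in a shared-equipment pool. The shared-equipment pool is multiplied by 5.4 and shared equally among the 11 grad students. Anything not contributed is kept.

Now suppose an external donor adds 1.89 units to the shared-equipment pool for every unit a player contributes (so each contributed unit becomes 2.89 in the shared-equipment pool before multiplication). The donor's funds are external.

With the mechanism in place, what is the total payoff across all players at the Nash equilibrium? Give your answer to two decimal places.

8926.63 hours

The effective private return per unit is now 5.4 × 2.89 / 11 = 1.4187 > 1, so every player's dominant strategy flips to full contribution.
At the Nash equilibrium everyone contributes 52. Group total payoff = 5.4 × 2.89 × 572 = 8926.63.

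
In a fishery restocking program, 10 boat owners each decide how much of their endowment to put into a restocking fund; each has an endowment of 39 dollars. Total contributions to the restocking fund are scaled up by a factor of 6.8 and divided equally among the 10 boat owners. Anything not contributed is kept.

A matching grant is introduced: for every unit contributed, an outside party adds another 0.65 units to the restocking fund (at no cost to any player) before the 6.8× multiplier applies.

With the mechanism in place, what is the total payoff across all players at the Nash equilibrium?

With the mechanism, a contributed unit returns 6.8 × 1.65 / 10 = 1.1220 per unit of net cost to the contributor — now above 1 — so contributing fully is weakly dominant for every player.
At the Nash equilibrium everyone contributes 39. Group total payoff = 6.8 × 1.65 × 390 = 4375.80.

4375.80 dollars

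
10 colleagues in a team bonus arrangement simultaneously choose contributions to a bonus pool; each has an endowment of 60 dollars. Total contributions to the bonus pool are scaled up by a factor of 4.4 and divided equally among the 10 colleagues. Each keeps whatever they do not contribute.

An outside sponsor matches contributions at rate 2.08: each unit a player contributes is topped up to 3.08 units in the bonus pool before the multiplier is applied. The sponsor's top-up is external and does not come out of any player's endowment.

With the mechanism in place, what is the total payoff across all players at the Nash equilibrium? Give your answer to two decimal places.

8131.20 dollars

With the mechanism, a contributed unit returns 4.4 × 3.08 / 10 = 1.3552 per unit of net cost to the contributor — now above 1 — so contributing fully is weakly dominant for every player.
At the Nash equilibrium everyone contributes 60. Group total payoff = 4.4 × 3.08 × 600 = 8131.20.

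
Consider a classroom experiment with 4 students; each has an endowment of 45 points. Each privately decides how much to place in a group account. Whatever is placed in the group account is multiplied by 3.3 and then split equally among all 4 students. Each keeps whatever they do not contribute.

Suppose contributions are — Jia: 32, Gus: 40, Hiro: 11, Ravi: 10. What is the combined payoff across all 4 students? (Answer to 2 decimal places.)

393.90 points

Total contributed: 32 + 40 + 11 + 10 = 93; total kept: 4 × 45 − 93 = 87.
The group account pays out 3.3 × 93 = 306.90 in aggregate.
Group total = 87 + 306.90 = 393.90.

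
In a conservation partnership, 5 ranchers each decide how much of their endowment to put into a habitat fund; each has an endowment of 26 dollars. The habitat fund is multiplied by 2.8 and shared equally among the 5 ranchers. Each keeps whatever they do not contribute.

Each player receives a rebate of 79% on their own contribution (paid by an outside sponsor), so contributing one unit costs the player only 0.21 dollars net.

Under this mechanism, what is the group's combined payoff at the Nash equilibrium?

Under the mechanism each unit contributed yields (2.8/5) / 0.21 = 2.6667 back to its contributor per unit of net cost, which exceeds 1, making full contribution the dominant choice for everyone.
So the Nash equilibrium is full contribution by all 5; the group earns 5 × (26 × 0.79 + 2.8 × 26) = 466.70.

466.70 dollars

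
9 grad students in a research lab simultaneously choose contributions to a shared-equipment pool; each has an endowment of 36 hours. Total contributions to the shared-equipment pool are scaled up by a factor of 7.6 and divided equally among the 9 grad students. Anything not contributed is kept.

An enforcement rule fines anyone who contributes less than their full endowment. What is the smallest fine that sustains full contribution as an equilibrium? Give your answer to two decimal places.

5.60 hours

Given the others contribute fully, the best deviation is to contribute 0 (any partial contribution still incurs the fine and gives up units whose private return 0.8444 is below 1).
Deviating from 36 to 0 saves 36 hours but forfeits the deviator's share of the drop in the shared-equipment pool: 7.6/9 × 36 = 30.40.
So the deviation gain is 36 − 30.40 = 5.60, and the fine must be at least 5.60 hours to wipe it out.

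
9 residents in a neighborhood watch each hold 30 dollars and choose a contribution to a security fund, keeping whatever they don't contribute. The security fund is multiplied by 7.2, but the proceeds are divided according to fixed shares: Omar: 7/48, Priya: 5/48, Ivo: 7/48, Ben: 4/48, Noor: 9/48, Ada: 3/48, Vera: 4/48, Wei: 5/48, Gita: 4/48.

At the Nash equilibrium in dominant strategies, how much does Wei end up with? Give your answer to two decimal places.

For player j, contributing a unit is worthwhile iff 7.2 × (j's share) ≥ 1, i.e. iff j's share is at least 0.1389.
Omar, Ivo and Noor are above the threshold, contributing 30 each; the remaining 6 contribute 0. Total contributed: 90.
Wei keeps 30 and receives 7.2 × 90 × 5/48 = 67.50 from the security fund, for a payoff of 97.50.

97.50 dollars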